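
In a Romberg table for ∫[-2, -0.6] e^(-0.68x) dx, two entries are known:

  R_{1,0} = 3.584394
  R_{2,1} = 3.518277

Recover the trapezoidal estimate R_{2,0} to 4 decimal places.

3.5348

From R_{2,1} = (4·R_{2,0} − R_{1,0})/3, solve for R_{2,0}:
4·R_{2,0} = 3·3.518277 + 3.584394 = 14.139225
R_{2,0} = 3.534806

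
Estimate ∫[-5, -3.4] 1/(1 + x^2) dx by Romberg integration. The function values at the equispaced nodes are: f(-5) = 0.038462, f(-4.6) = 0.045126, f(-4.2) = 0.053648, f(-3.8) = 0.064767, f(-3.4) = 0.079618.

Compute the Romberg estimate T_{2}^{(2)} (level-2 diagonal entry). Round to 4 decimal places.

0.0887

T_{0}^{(0)} (trapezoid, 1 panel, h=1.6000): 0.094464
T_{1}^{(0)} (trapezoid, 2 panels, h=0.8000): 0.090150
T_{2}^{(0)} (trapezoid, 4 panels, h=0.4000): 0.089032
T_{1}^{(1)} = 0.090150 + (0.090150 − 0.094464)/3 = 0.088712
T_{2}^{(1)} = 0.089032 + (0.089032 − 0.090150)/3 = 0.088659
T_{2}^{(2)} = 0.088659 + (0.088659 − 0.088712)/15 = 0.088655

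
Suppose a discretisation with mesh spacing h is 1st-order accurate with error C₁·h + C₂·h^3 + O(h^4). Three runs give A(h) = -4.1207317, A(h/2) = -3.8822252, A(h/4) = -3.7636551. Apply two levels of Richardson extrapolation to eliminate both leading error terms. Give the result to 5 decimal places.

-3.64528

First eliminate the h term (factor 2^1 = 2):
  B₁ = (2·(-3.8822252) − (-4.1207317))/1 = -3.6437187
  B₂ = (2·(-3.7636551) − (-3.8822252))/1 = -3.6450850
Then eliminate the h^3 term (factor 2^3 = 8):
  (8·(-3.6450850) − (-3.6437187))/7 = -3.6452802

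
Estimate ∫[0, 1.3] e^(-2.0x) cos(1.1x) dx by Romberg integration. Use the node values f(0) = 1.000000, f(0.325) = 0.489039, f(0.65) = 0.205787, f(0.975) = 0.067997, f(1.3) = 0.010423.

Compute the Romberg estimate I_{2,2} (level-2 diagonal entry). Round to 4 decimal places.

I_{0,0} (trapezoid, 1 panel, h=1.3000): 0.656775
I_{1,0} (trapezoid, 2 panels, h=0.6500): 0.462149
I_{2,0} (trapezoid, 4 panels, h=0.3250): 0.412111
I_{1,1} = 0.462149 + (0.462149 − 0.656775)/3 = 0.397274
I_{2,1} = 0.412111 + (0.412111 − 0.462149)/3 = 0.395432
I_{2,2} = 0.395432 + (0.395432 − 0.397274)/15 = 0.395309

0.3953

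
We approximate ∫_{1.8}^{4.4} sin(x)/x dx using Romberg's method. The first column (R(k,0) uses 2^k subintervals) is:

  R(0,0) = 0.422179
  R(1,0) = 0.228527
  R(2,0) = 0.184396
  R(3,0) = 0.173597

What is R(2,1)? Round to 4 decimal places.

0.1697

Richardson extrapolation on the trapezoidal column (denominator 4−1=3):
R(2,1) = 0.184396 + (0.184396 − 0.228527)/3 = 0.169686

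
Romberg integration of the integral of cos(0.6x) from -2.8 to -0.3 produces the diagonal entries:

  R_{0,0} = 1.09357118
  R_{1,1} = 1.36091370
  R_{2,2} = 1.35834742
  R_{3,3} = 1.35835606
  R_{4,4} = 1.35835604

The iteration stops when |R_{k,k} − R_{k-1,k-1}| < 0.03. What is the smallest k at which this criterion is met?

|R_{1,1} − R_{0,0}| = 0.26734252 ≥ 0.03
|R_{2,2} − R_{1,1}| = 0.00256628 < 0.03

k = 2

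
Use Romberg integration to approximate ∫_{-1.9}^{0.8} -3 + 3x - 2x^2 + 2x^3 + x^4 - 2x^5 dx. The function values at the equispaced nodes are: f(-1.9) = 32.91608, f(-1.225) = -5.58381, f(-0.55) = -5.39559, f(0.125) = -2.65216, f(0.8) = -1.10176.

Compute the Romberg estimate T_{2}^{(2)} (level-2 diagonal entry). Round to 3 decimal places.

-3.168

T_{0}^{(0)} (trapezoid, 1 panel, h=2.7000): 42.94933
T_{1}^{(0)} (trapezoid, 2 panels, h=1.3500): 14.19062
T_{2}^{(0)} (trapezoid, 4 panels, h=0.6750): 1.53603
T_{1}^{(1)} = 14.19062 + (14.19062 − 42.94933)/3 = 4.60438
T_{2}^{(1)} = 1.53603 + (1.53603 − 14.19062)/3 = -2.68217
T_{2}^{(2)} = -2.68217 + (-2.68217 − 4.60438)/15 = -3.16794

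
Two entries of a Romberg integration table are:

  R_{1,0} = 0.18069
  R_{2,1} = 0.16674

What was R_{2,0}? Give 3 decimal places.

0.170

From R_{2,1} = (4·R_{2,0} − R_{1,0})/3, solve for R_{2,0}:
4·R_{2,0} = 3·0.16674 + 0.18069 = 0.68091
R_{2,0} = 0.17023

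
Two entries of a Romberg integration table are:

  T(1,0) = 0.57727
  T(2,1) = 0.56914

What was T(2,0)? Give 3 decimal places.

0.571

From T(2,1) = (4·T(2,0) − T(1,0))/3, solve for T(2,0):
4·T(2,0) = 3·0.56914 + 0.57727 = 2.28469
T(2,0) = 0.57117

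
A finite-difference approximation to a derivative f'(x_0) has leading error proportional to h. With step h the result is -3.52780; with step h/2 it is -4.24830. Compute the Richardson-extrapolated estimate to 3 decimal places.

The leading error scales as h; refining by a factor of 2 reduces it by 2^1 = 2.
Extrapolated value = (2·A(h/2) − A(h)) / (2 − 1)
= (2·(-4.24830) − (-3.52780)) / 1
= -4.96880 / 1 = -4.96880

-4.969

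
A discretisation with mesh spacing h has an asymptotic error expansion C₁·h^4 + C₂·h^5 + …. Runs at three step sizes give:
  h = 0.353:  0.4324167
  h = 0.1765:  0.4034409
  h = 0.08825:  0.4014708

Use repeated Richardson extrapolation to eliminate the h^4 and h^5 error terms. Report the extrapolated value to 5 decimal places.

0.40133

First eliminate the h^4 term (factor 2^4 = 16):
  B₁ = (16·0.4034409 − 0.4324167)/15 = 0.4015092
  B₂ = (16·0.4014708 − 0.4034409)/15 = 0.4013395
Then eliminate the h^5 term (factor 2^5 = 32):
  (32·0.4013395 − 0.4015092)/31 = 0.4013340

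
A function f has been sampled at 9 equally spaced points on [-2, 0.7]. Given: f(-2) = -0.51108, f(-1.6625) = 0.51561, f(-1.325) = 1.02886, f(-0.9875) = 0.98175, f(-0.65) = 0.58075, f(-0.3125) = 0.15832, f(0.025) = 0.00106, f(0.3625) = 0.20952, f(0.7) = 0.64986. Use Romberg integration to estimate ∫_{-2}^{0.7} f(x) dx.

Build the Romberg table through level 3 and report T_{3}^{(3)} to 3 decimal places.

T_{0}^{(0)} (trapezoid, 1 panel, h=2.7000): 0.18735
T_{1}^{(0)} (trapezoid, 2 panels, h=1.3500): 0.87769
T_{2}^{(0)} (trapezoid, 4 panels, h=0.6750): 1.13404
T_{3}^{(0)} (trapezoid, 8 panels, h=0.3375): 1.19653
T_{1}^{(1)} = 0.87769 + (0.87769 − 0.18735)/3 = 1.10780
T_{2}^{(1)} = 1.13404 + (1.13404 − 0.87769)/3 = 1.21949
T_{3}^{(1)} = 1.19653 + (1.19653 − 1.13404)/3 = 1.21736
T_{2}^{(2)} = 1.21949 + (1.21949 − 1.10780)/15 = 1.22694
T_{3}^{(2)} = 1.21736 + (1.21736 − 1.21949)/15 = 1.21722
T_{3}^{(3)} = 1.21722 + (1.21722 − 1.22694)/63 = 1.21707

1.217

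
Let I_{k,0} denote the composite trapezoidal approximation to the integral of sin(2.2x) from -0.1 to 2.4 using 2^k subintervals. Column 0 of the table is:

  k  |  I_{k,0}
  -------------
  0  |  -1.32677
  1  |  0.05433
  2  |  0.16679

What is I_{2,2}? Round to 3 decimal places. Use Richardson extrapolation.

0.184

Richardson extrapolation on the trapezoidal column (denominator 4−1=3):
I_{1,1} = (4·0.05433 − (-1.32677)) / 3 = 0.51470
I_{2,1} = (4·0.16679 − 0.05433) / 3 = 0.20428
I_{2,2} = (16·0.20428 − 0.51470) / 15 = 0.18359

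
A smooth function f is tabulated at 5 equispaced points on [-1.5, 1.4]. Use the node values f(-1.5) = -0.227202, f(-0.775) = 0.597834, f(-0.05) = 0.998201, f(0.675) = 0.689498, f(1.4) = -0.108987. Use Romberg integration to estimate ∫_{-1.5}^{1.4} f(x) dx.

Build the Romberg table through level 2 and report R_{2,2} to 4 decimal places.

R_{0,0} (trapezoid, 1 panel, h=2.9000): -0.487474
R_{1,0} (trapezoid, 2 panels, h=1.4500): 1.203654
R_{2,0} (trapezoid, 4 panels, h=0.7250): 1.535143
R_{1,1} = 1.203654 + (1.203654 − (-0.487474))/3 = 1.767363
R_{2,1} = 1.535143 + (1.535143 − 1.203654)/3 = 1.645639
R_{2,2} = 1.645639 + (1.645639 − 1.767363)/15 = 1.637524

1.6375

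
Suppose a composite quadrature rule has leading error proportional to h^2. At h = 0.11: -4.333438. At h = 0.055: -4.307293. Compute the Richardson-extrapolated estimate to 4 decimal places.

Extrapolated value = (4·A(h/2) − A(h)) / (4 − 1)
= (4·(-4.307293) − (-4.333438)) / 3
= -12.895734 / 3 = -4.298578

-4.2986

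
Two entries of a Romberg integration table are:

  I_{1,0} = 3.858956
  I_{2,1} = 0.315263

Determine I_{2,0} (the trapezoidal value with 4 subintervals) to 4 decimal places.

From I_{2,1} = (4·I_{2,0} − I_{1,0})/3, solve for I_{2,0}:
4·I_{2,0} = 3·0.315263 + 3.858956 = 4.804745
I_{2,0} = 1.201186

1.2012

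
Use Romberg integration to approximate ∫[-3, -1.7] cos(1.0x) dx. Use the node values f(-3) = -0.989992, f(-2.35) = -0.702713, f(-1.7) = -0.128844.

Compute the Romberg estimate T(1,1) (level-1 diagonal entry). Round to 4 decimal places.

-0.8514

T(0,0) (trapezoid, 1 panel, h=1.3000): -0.727243
T(1,0) (trapezoid, 2 panels, h=0.6500): -0.820385
T(1,1) = -0.820385 + (-0.820385 − (-0.727243))/3 = -0.851432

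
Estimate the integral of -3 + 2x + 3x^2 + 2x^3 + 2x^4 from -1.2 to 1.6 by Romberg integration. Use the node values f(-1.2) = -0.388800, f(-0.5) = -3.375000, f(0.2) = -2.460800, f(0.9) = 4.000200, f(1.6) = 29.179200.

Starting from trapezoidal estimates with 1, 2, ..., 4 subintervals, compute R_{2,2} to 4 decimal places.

R_{0,0} (trapezoid, 1 panel, h=2.8000): 40.306560
R_{1,0} (trapezoid, 2 panels, h=1.4000): 16.708160
R_{2,0} (trapezoid, 4 panels, h=0.7000): 8.791720
R_{1,1} = 16.708160 + (16.708160 − 40.306560)/3 = 8.842027
R_{2,1} = 8.791720 + (8.791720 − 16.708160)/3 = 6.152907
R_{2,2} = 6.152907 + (6.152907 − 8.842027)/15 = 5.973632

5.9736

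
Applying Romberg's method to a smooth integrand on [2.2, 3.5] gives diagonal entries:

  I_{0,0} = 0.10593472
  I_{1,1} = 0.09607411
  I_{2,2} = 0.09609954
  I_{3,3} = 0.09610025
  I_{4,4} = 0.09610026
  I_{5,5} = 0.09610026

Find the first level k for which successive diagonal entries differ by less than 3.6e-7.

k = 4

|I_{1,1} − I_{0,0}| = 0.00986061 ≥ 3.6e-7
|I_{2,2} − I_{1,1}| = 0.00002543 ≥ 3.6e-7
|I_{3,3} − I_{2,2}| = 0.00000071 ≥ 3.6e-7
|I_{4,4} − I_{3,3}| = 0.00000001 < 3.6e-7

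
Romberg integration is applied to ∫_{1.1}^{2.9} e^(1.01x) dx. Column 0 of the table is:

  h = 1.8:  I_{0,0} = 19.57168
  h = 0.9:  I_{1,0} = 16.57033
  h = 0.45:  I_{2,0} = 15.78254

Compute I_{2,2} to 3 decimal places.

I_{1,1} = (4·16.57033 − 19.57168) / 3 = 15.56988
I_{2,1} = (4·15.78254 − 16.57033) / 3 = 15.51994
I_{2,2} = 15.51994 + (15.51994 − 15.56988)/15 = 15.51661

15.517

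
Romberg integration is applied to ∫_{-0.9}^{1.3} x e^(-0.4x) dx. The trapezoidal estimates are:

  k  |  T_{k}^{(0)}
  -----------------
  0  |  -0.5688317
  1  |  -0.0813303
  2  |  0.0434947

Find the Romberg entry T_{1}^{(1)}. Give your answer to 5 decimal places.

0.08117

T_{1}^{(1)} = (4·(-0.0813303) − (-0.5688317)) / 3 = 0.0811702
(Column j=1 coincides with Simpson's rule on the same nodes.)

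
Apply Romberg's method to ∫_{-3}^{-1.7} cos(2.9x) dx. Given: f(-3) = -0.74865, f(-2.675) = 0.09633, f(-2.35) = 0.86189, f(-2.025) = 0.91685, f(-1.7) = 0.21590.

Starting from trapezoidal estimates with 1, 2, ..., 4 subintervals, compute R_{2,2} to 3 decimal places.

0.564

R_{0,0} (trapezoid, 1 panel, h=1.3000): -0.34629
R_{1,0} (trapezoid, 2 panels, h=0.6500): 0.38708
R_{2,0} (trapezoid, 4 panels, h=0.3250): 0.52283
R_{1,1} = 0.38708 + (0.38708 − (-0.34629))/3 = 0.63154
R_{2,1} = 0.52283 + (0.52283 − 0.38708)/3 = 0.56808
R_{2,2} = 0.56808 + (0.56808 − 0.63154)/15 = 0.56385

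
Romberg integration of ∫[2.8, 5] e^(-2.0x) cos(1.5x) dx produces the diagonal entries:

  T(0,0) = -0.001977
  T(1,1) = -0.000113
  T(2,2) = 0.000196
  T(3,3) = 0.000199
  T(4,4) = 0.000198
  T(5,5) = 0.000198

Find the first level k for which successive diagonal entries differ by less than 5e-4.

k = 2

|T(1,1) − T(0,0)| = 0.001864 ≥ 5e-4
|T(2,2) − T(1,1)| = 0.000309 < 5e-4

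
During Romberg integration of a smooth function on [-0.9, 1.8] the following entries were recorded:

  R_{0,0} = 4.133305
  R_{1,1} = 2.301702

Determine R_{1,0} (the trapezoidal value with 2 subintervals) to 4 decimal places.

2.7596

From R_{1,1} = (4·R_{1,0} − R_{0,0})/3, solve for R_{1,0}:
4·R_{1,0} = 3·2.301702 + 4.133305 = 11.038411
R_{1,0} = 2.759603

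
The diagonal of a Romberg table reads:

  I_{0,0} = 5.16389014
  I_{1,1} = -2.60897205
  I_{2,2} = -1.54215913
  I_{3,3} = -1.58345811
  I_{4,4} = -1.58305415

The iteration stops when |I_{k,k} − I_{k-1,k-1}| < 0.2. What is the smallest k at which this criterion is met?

k = 3

|I_{1,1} − I_{0,0}| = 7.77286219 ≥ 0.2
|I_{2,2} − I_{1,1}| = 1.06681292 ≥ 0.2
|I_{3,3} − I_{2,2}| = 0.04129898 < 0.2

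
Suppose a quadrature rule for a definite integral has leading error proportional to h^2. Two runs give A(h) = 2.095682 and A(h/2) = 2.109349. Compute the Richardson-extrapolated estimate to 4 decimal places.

2.1139

The leading error scales as h^2; refining by a factor of 2 reduces it by 2^2 = 4.
Extrapolated value = (4·A(h/2) − A(h)) / (4 − 1)
= (4·2.109349 − 2.095682) / 3
= 6.341714 / 3 = 2.113905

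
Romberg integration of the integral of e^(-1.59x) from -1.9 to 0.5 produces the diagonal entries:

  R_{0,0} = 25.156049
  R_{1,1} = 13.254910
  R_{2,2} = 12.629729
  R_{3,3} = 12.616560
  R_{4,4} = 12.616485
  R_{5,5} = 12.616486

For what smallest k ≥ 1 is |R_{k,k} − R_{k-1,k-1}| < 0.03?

k = 3

|R_{1,1} − R_{0,0}| = 11.901139 ≥ 0.03
|R_{2,2} − R_{1,1}| = 0.625181 ≥ 0.03
|R_{3,3} − R_{2,2}| = 0.013169 < 0.03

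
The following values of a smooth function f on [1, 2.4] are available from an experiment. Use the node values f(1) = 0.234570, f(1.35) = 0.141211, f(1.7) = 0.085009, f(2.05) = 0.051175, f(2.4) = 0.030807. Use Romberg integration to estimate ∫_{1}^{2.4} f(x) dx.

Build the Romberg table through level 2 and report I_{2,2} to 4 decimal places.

I_{0,0} (trapezoid, 1 panel, h=1.4000): 0.185764
I_{1,0} (trapezoid, 2 panels, h=0.7000): 0.152388
I_{2,0} (trapezoid, 4 panels, h=0.3500): 0.143529
I_{1,1} = 0.152388 + (0.152388 − 0.185764)/3 = 0.141263
I_{2,1} = 0.143529 + (0.143529 − 0.152388)/3 = 0.140576
I_{2,2} = 0.140576 + (0.140576 − 0.141263)/15 = 0.140530

0.1405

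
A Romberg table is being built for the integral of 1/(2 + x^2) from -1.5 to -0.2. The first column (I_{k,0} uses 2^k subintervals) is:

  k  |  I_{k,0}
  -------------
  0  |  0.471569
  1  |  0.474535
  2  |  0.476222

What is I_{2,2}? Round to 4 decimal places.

I_{1,1} = (4·0.474535 − 0.471569) / 3 = 0.475524
I_{2,1} = (4·0.476222 − 0.474535) / 3 = 0.476784
I_{2,2} = (16·0.476784 − 0.475524) / 15 = 0.476868
(Column j=1 coincides with Simpson's rule on the same nodes.)

0.4769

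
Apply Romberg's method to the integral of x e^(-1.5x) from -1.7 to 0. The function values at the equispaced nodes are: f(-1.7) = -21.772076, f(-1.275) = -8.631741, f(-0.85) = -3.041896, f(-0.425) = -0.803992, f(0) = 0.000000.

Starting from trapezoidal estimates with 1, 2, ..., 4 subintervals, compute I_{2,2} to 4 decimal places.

-9.2716

I_{0,0} (trapezoid, 1 panel, h=1.7000): -18.506265
I_{1,0} (trapezoid, 2 panels, h=0.8500): -11.838744
I_{2,0} (trapezoid, 4 panels, h=0.4250): -9.929558
I_{1,1} = -11.838744 + (-11.838744 − (-18.506265))/3 = -9.616237
I_{2,1} = -9.929558 + (-9.929558 − (-11.838744))/3 = -9.293163
I_{2,2} = -9.293163 + (-9.293163 − (-9.616237))/15 = -9.271625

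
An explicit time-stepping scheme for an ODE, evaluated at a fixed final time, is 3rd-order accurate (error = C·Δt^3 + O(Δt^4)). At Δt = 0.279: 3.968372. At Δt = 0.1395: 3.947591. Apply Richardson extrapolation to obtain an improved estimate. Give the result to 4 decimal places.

Extrapolated value = (8·A(Δt/2) − A(Δt)) / (8 − 1)
= (8·3.947591 − 3.968372) / 7
= 27.612356 / 7 = 3.944622

3.9446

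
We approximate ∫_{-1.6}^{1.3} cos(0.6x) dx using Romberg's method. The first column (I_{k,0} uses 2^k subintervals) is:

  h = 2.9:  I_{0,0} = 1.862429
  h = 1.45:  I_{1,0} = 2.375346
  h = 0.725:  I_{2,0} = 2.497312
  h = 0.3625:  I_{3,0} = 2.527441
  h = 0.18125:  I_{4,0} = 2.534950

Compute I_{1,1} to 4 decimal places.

Richardson extrapolation on the trapezoidal column (denominator 4−1=3):
I_{1,1} = 2.375346 + (2.375346 − 1.862429)/3 = 2.546318

2.5463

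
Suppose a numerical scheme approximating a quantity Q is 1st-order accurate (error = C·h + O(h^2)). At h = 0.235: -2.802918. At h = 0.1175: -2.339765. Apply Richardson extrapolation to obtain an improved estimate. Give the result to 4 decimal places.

The leading error scales as h; refining by a factor of 2 reduces it by 2^1 = 2.
Extrapolated value = (2·A(h/2) − A(h)) / (2 − 1)
= (2·(-2.339765) − (-2.802918)) / 1
= -1.876612 / 1 = -1.876612

-1.8766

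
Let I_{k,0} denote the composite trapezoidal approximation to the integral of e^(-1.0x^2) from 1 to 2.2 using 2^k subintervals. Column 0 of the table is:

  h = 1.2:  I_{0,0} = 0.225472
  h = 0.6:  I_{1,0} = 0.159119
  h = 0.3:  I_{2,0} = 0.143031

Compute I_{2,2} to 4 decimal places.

Richardson extrapolation on the trapezoidal column (denominator 4−1=3):
I_{1,1} = (4·0.159119 − 0.225472) / 3 = 0.137001
I_{2,1} = (4·0.143031 − 0.159119) / 3 = 0.137668
I_{2,2} = (16·0.137668 − 0.137001) / 15 = 0.137712
(Column j=1 coincides with Simpson's rule on the same nodes.)

0.1377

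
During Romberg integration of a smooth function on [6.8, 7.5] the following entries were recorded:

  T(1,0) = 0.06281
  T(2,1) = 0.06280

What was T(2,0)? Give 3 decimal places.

From T(2,1) = (4·T(2,0) − T(1,0))/3, solve for T(2,0):
4·T(2,0) = 3·0.06280 + 0.06281 = 0.25121
T(2,0) = 0.06280

0.063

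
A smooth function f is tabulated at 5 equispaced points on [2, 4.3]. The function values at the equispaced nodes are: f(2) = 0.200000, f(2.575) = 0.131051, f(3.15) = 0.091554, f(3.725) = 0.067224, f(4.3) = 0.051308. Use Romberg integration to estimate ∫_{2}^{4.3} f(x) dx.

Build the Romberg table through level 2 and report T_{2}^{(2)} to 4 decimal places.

0.2352

T_{0}^{(0)} (trapezoid, 1 panel, h=2.3000): 0.289004
T_{1}^{(0)} (trapezoid, 2 panels, h=1.1500): 0.249789
T_{2}^{(0)} (trapezoid, 4 panels, h=0.5750): 0.238903
T_{1}^{(1)} = 0.249789 + (0.249789 − 0.289004)/3 = 0.236717
T_{2}^{(1)} = 0.238903 + (0.238903 − 0.249789)/3 = 0.235274
T_{2}^{(2)} = 0.235274 + (0.235274 − 0.236717)/15 = 0.235178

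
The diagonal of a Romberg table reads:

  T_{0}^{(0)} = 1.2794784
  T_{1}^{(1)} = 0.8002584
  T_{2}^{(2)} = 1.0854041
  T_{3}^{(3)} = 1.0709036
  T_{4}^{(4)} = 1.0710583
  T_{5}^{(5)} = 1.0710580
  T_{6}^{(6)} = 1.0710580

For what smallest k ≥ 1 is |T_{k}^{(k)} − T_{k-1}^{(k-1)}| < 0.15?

|T_{1}^{(1)} − T_{0}^{(0)}| = 0.4792200 ≥ 0.15
|T_{2}^{(2)} − T_{1}^{(1)}| = 0.2851457 ≥ 0.15
|T_{3}^{(3)} − T_{2}^{(2)}| = 0.0145005 < 0.15

k = 3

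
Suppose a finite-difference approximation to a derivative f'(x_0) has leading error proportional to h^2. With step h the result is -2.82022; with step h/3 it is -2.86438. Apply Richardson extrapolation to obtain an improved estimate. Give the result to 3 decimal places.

Extrapolated value = (9·A(h/3) − A(h)) / (9 − 1)
= (9·(-2.86438) − (-2.82022)) / 8
= -22.95920 / 8 = -2.86990

-2.870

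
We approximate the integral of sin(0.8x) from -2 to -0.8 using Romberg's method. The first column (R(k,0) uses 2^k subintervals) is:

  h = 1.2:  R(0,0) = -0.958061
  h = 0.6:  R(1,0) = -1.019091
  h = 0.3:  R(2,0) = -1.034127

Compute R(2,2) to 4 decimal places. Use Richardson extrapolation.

-1.0391

R(1,1) = -1.019091 + (-1.019091 − (-0.958061))/3 = -1.039434
R(2,1) = -1.034127 + (-1.034127 − (-1.019091))/3 = -1.039139
R(2,2) = (16·(-1.039139) − (-1.039434)) / 15 = -1.039119
(Column j=1 coincides with Simpson's rule on the same nodes.)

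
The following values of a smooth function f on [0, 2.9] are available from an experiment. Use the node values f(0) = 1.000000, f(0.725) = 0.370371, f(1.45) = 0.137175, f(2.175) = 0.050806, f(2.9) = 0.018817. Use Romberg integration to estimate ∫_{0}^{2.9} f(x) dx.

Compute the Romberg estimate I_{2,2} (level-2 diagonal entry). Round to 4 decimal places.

I_{0,0} (trapezoid, 1 panel, h=2.9000): 1.477285
I_{1,0} (trapezoid, 2 panels, h=1.4500): 0.937546
I_{2,0} (trapezoid, 4 panels, h=0.7250): 0.774126
I_{1,1} = 0.937546 + (0.937546 − 1.477285)/3 = 0.757633
I_{2,1} = 0.774126 + (0.774126 − 0.937546)/3 = 0.719653
I_{2,2} = 0.719653 + (0.719653 − 0.757633)/15 = 0.717121

0.7171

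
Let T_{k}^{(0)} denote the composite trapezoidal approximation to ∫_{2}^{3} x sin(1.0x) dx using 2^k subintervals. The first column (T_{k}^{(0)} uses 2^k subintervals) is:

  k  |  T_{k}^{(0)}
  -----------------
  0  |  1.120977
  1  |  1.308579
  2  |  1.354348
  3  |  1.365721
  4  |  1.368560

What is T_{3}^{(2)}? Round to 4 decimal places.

Richardson extrapolation on the trapezoidal column (denominator 4−1=3):
T_{2}^{(1)} = (4·1.354348 − 1.308579) / 3 = 1.369604
T_{3}^{(1)} = 1.365721 + (1.365721 − 1.354348)/3 = 1.369512
T_{3}^{(2)} = 1.369512 + (1.369512 − 1.369604)/15 = 1.369506

1.3695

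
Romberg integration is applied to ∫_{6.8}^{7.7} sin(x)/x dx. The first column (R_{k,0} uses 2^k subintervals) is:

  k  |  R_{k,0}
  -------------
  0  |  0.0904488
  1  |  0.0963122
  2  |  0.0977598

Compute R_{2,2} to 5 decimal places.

0.09824

R_{1,1} = 0.0963122 + (0.0963122 − 0.0904488)/3 = 0.0982667
R_{2,1} = 0.0977598 + (0.0977598 − 0.0963122)/3 = 0.0982423
R_{2,2} = 0.0982423 + (0.0982423 − 0.0982667)/15 = 0.0982407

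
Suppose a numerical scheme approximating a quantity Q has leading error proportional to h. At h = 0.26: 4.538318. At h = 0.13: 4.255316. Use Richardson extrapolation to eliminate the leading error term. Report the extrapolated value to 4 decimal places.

Extrapolated value = (2·A(h/2) − A(h)) / (2 − 1)
= (2·4.255316 − 4.538318) / 1
= 3.972314 / 1 = 3.972314

3.9723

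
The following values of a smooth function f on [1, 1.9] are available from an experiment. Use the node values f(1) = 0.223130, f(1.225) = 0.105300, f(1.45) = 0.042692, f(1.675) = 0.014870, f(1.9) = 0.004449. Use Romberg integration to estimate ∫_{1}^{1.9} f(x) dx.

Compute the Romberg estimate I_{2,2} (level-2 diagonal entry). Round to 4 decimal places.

I_{0,0} (trapezoid, 1 panel, h=0.9000): 0.102411
I_{1,0} (trapezoid, 2 panels, h=0.4500): 0.070417
I_{2,0} (trapezoid, 4 panels, h=0.2250): 0.062247
I_{1,1} = 0.070417 + (0.070417 − 0.102411)/3 = 0.059752
I_{2,1} = 0.062247 + (0.062247 − 0.070417)/3 = 0.059524
I_{2,2} = 0.059524 + (0.059524 − 0.059752)/15 = 0.059509

0.0595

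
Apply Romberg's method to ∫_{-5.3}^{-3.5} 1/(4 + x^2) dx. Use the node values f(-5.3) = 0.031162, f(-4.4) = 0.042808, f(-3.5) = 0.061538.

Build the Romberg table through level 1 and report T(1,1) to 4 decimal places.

0.0792

T(0,0) (trapezoid, 1 panel, h=1.8000): 0.083430
T(1,0) (trapezoid, 2 panels, h=0.9000): 0.080242
T(1,1) = 0.080242 + (0.080242 − 0.083430)/3 = 0.079179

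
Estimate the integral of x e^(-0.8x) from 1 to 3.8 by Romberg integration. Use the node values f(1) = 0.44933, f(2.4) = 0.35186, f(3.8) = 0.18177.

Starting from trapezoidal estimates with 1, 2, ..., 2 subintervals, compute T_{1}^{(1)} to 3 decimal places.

T_{0}^{(0)} (trapezoid, 1 panel, h=2.8000): 0.88354
T_{1}^{(0)} (trapezoid, 2 panels, h=1.4000): 0.93437
T_{1}^{(1)} = 0.93437 + (0.93437 − 0.88354)/3 = 0.95131

0.951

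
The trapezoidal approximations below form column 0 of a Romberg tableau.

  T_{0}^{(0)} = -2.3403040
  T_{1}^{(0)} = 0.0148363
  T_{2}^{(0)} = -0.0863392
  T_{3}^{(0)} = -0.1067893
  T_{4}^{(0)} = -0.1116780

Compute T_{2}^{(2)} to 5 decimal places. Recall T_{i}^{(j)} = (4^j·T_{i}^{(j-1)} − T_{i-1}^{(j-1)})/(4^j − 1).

Richardson extrapolation on the trapezoidal column (denominator 4−1=3):
T_{1}^{(1)} = 0.0148363 + (0.0148363 − (-2.3403040))/3 = 0.7998831
T_{2}^{(1)} = -0.0863392 + (-0.0863392 − 0.0148363)/3 = -0.1200644
T_{2}^{(2)} = -0.1200644 + (-0.1200644 − 0.7998831)/15 = -0.1813942

-0.18139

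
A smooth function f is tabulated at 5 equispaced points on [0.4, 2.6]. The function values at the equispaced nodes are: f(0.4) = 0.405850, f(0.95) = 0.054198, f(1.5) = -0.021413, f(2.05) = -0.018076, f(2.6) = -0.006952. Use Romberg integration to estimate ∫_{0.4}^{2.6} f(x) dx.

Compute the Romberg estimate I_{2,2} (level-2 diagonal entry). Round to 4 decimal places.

I_{0,0} (trapezoid, 1 panel, h=2.2000): 0.438788
I_{1,0} (trapezoid, 2 panels, h=1.1000): 0.195840
I_{2,0} (trapezoid, 4 panels, h=0.5500): 0.117787
I_{1,1} = 0.195840 + (0.195840 − 0.438788)/3 = 0.114857
I_{2,1} = 0.117787 + (0.117787 − 0.195840)/3 = 0.091769
I_{2,2} = 0.091769 + (0.091769 − 0.114857)/15 = 0.090230

0.0902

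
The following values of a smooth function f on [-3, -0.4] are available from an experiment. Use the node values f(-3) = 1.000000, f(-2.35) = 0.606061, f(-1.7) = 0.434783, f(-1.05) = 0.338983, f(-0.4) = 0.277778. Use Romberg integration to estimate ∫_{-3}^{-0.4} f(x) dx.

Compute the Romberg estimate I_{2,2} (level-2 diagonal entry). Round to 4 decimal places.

I_{0,0} (trapezoid, 1 panel, h=2.6000): 1.661111
I_{1,0} (trapezoid, 2 panels, h=1.3000): 1.395774
I_{2,0} (trapezoid, 4 panels, h=0.6500): 1.312165
I_{1,1} = 1.395774 + (1.395774 − 1.661111)/3 = 1.307328
I_{2,1} = 1.312165 + (1.312165 − 1.395774)/3 = 1.284295
I_{2,2} = 1.284295 + (1.284295 − 1.307328)/15 = 1.282759

1.2828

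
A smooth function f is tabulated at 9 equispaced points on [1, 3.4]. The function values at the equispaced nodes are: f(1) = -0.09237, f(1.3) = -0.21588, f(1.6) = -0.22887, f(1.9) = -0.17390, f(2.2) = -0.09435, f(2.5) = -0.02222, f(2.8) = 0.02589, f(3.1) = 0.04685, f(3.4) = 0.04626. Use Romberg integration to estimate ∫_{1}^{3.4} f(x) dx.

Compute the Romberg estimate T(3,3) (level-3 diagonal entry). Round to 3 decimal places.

T(0,0) (trapezoid, 1 panel, h=2.4000): -0.05533
T(1,0) (trapezoid, 2 panels, h=1.2000): -0.14089
T(2,0) (trapezoid, 4 panels, h=0.6000): -0.19223
T(3,0) (trapezoid, 8 panels, h=0.3000): -0.20566
T(1,1) = -0.14089 + (-0.14089 − (-0.05533))/3 = -0.16941
T(2,1) = -0.19223 + (-0.19223 − (-0.14089))/3 = -0.20934
T(3,1) = -0.20566 + (-0.20566 − (-0.19223))/3 = -0.21014
T(2,2) = -0.20934 + (-0.20934 − (-0.16941))/15 = -0.21200
T(3,2) = -0.21014 + (-0.21014 − (-0.20934))/15 = -0.21019
T(3,3) = -0.21019 + (-0.21019 − (-0.21200))/63 = -0.21016

-0.210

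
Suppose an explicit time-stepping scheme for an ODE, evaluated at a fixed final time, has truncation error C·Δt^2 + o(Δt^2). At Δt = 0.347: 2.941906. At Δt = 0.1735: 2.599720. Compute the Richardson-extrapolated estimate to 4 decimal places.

The leading error scales as Δt^2; refining by a factor of 2 reduces it by 2^2 = 4.
Extrapolated value = (4·A(Δt/2) − A(Δt)) / (4 − 1)
= (4·2.599720 − 2.941906) / 3
= 7.456974 / 3 = 2.485658

2.4857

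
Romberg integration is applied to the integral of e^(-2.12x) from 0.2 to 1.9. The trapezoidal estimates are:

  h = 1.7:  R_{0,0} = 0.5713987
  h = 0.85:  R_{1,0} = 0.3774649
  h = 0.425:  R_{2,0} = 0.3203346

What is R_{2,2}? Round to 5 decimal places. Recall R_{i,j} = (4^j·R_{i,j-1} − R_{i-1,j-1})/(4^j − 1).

0.30052

R_{1,1} = 0.3774649 + (0.3774649 − 0.5713987)/3 = 0.3128203
R_{2,1} = 0.3203346 + (0.3203346 − 0.3774649)/3 = 0.3012912
R_{2,2} = 0.3012912 + (0.3012912 − 0.3128203)/15 = 0.3005226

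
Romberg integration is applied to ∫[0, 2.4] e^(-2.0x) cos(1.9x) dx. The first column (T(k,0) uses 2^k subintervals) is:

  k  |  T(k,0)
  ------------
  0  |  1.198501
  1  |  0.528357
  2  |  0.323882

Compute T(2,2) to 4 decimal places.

0.2524

Richardson extrapolation on the trapezoidal column (denominator 4−1=3):
T(1,1) = (4·0.528357 − 1.198501) / 3 = 0.304976
T(2,1) = 0.323882 + (0.323882 − 0.528357)/3 = 0.255724
T(2,2) = (16·0.255724 − 0.304976) / 15 = 0.252441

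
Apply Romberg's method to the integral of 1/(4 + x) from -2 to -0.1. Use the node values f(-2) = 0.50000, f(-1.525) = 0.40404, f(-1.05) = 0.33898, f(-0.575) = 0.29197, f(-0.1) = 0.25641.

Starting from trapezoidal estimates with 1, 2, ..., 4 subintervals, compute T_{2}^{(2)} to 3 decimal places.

0.668

T_{0}^{(0)} (trapezoid, 1 panel, h=1.9000): 0.71859
T_{1}^{(0)} (trapezoid, 2 panels, h=0.9500): 0.68133
T_{2}^{(0)} (trapezoid, 4 panels, h=0.4750): 0.67127
T_{1}^{(1)} = 0.68133 + (0.68133 − 0.71859)/3 = 0.66891
T_{2}^{(1)} = 0.67127 + (0.67127 − 0.68133)/3 = 0.66792
T_{2}^{(2)} = 0.66792 + (0.66792 − 0.66891)/15 = 0.66785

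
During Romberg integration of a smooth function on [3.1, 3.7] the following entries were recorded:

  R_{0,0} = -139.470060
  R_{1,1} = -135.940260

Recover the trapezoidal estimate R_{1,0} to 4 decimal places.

-136.8227

From R_{1,1} = (4·R_{1,0} − R_{0,0})/3, solve for R_{1,0}:
4·R_{1,0} = 3·(-135.940260) + (-139.470060) = -547.290840
R_{1,0} = -136.822710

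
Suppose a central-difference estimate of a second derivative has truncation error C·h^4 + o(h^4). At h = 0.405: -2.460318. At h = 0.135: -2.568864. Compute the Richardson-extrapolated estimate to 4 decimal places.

-2.5702

Extrapolated value = (81·A(h/3) − A(h)) / (81 − 1)
= (81·(-2.568864) − (-2.460318)) / 80
= -205.617666 / 80 = -2.570221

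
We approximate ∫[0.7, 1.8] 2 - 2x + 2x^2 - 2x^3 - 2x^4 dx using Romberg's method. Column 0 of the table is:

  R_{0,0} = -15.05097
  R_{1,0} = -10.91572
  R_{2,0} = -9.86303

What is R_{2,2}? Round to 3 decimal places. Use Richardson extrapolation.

-9.510

Richardson extrapolation on the trapezoidal column (denominator 4−1=3):
R_{1,1} = -10.91572 + (-10.91572 − (-15.05097))/3 = -9.53730
R_{2,1} = -9.86303 + (-9.86303 − (-10.91572))/3 = -9.51213
R_{2,2} = -9.51213 + (-9.51213 − (-9.53730))/15 = -9.51045
(Column j=1 coincides with Simpson's rule on the same nodes.)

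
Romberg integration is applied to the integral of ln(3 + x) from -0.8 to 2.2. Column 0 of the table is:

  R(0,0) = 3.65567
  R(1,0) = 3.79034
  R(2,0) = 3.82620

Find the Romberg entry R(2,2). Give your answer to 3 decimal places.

R(1,1) = 3.79034 + (3.79034 − 3.65567)/3 = 3.83523
R(2,1) = 3.82620 + (3.82620 − 3.79034)/3 = 3.83815
R(2,2) = (16·3.83815 − 3.83523) / 15 = 3.83834
(Column j=1 coincides with Simpson's rule on the same nodes.)

3.838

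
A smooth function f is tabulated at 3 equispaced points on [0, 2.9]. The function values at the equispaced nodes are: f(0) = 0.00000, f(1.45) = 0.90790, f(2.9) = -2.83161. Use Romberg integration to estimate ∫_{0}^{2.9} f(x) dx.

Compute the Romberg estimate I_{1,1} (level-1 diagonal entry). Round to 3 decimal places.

I_{0,0} (trapezoid, 1 panel, h=2.9000): -4.10583
I_{1,0} (trapezoid, 2 panels, h=1.4500): -0.73646
I_{1,1} = -0.73646 + (-0.73646 − (-4.10583))/3 = 0.38666

0.387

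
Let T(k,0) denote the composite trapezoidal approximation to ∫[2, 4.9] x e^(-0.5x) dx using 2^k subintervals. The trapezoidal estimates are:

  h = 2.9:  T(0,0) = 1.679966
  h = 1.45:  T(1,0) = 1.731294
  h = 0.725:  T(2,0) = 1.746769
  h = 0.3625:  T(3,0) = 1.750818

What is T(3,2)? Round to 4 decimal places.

Richardson extrapolation on the trapezoidal column (denominator 4−1=3):
T(2,1) = 1.746769 + (1.746769 − 1.731294)/3 = 1.751927
T(3,1) = 1.750818 + (1.750818 − 1.746769)/3 = 1.752168
T(3,2) = 1.752168 + (1.752168 − 1.751927)/15 = 1.752184

1.7522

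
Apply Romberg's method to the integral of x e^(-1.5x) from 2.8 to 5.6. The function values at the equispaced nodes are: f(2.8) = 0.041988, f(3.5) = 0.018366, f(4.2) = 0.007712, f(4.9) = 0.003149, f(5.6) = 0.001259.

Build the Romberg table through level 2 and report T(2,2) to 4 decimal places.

T(0,0) (trapezoid, 1 panel, h=2.8000): 0.060546
T(1,0) (trapezoid, 2 panels, h=1.4000): 0.041070
T(2,0) (trapezoid, 4 panels, h=0.7000): 0.035595
T(1,1) = 0.041070 + (0.041070 − 0.060546)/3 = 0.034578
T(2,1) = 0.035595 + (0.035595 − 0.041070)/3 = 0.033770
T(2,2) = 0.033770 + (0.033770 − 0.034578)/15 = 0.033716

0.0337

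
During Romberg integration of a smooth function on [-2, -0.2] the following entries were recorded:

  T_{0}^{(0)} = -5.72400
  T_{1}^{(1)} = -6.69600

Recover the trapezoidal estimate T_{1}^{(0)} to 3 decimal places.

-6.453

From T_{1}^{(1)} = (4·T_{1}^{(0)} − T_{0}^{(0)})/3, solve for T_{1}^{(0)}:
4·T_{1}^{(0)} = 3·(-6.69600) + (-5.72400) = -25.81200
T_{1}^{(0)} = -6.45300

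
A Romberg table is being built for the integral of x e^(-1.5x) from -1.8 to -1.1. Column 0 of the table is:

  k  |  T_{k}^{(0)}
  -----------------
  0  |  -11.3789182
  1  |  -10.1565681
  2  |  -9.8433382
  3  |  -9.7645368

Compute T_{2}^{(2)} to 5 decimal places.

-9.73825

Richardson extrapolation on the trapezoidal column (denominator 4−1=3):
T_{1}^{(1)} = -10.1565681 + (-10.1565681 − (-11.3789182))/3 = -9.7491181
T_{2}^{(1)} = (4·(-9.8433382) − (-10.1565681)) / 3 = -9.7389282
T_{2}^{(2)} = -9.7389282 + (-9.7389282 − (-9.7491181))/15 = -9.7382489
(Column j=1 coincides with Simpson's rule on the same nodes.)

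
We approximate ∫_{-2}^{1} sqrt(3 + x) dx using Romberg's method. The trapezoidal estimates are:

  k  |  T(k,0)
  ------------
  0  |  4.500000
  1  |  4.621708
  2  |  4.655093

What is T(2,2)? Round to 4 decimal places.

T(1,1) = (4·4.621708 − 4.500000) / 3 = 4.662277
T(2,1) = 4.655093 + (4.655093 − 4.621708)/3 = 4.666221
T(2,2) = 4.666221 + (4.666221 − 4.662277)/15 = 4.666484

4.6665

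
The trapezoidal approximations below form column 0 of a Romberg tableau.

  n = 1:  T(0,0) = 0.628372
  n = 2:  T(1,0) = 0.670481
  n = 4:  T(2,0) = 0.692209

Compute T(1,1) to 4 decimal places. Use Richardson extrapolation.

0.6845

Richardson extrapolation on the trapezoidal column (denominator 4−1=3):
T(1,1) = (4·0.670481 − 0.628372) / 3 = 0.684517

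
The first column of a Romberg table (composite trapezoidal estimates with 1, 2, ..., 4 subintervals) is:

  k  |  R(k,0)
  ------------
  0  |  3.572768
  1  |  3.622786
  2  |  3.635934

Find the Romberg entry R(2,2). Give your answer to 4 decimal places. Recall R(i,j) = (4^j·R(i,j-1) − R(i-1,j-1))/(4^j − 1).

R(1,1) = 3.622786 + (3.622786 − 3.572768)/3 = 3.639459
R(2,1) = 3.635934 + (3.635934 − 3.622786)/3 = 3.640317
R(2,2) = 3.640317 + (3.640317 − 3.639459)/15 = 3.640374

3.6404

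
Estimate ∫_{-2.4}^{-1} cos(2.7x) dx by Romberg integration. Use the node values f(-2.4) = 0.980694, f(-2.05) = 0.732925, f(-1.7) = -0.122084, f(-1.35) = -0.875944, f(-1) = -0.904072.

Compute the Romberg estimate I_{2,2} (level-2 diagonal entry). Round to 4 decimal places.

-0.0856

I_{0,0} (trapezoid, 1 panel, h=1.4000): 0.053635
I_{1,0} (trapezoid, 2 panels, h=0.7000): -0.058641
I_{2,0} (trapezoid, 4 panels, h=0.3500): -0.079377
I_{1,1} = -0.058641 + (-0.058641 − 0.053635)/3 = -0.096066
I_{2,1} = -0.079377 + (-0.079377 − (-0.058641))/3 = -0.086289
I_{2,2} = -0.086289 + (-0.086289 − (-0.096066))/15 = -0.085637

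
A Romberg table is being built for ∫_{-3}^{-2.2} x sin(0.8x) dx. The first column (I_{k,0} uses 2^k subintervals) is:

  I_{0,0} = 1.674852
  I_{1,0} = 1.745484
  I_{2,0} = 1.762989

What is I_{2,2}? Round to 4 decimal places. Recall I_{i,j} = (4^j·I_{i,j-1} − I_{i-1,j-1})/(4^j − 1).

I_{1,1} = 1.745484 + (1.745484 − 1.674852)/3 = 1.769028
I_{2,1} = 1.762989 + (1.762989 − 1.745484)/3 = 1.768824
I_{2,2} = 1.768824 + (1.768824 − 1.769028)/15 = 1.768810
(Column j=1 coincides with Simpson's rule on the same nodes.)

1.7688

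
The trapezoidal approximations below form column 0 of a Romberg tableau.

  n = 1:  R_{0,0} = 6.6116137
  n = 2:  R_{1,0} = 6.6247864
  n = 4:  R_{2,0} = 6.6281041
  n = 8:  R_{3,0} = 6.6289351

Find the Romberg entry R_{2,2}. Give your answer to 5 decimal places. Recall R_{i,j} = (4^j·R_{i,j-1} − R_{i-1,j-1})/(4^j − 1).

R_{1,1} = (4·6.6247864 − 6.6116137) / 3 = 6.6291773
R_{2,1} = (4·6.6281041 − 6.6247864) / 3 = 6.6292100
R_{2,2} = (16·6.6292100 − 6.6291773) / 15 = 6.6292122

6.62921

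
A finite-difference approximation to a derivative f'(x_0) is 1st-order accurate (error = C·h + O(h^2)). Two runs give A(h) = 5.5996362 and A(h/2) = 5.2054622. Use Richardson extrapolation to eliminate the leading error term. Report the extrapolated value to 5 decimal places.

4.81129

Extrapolated value = (2·A(h/2) − A(h)) / (2 − 1)
= (2·5.2054622 − 5.5996362) / 1
= 4.8112882 / 1 = 4.8112882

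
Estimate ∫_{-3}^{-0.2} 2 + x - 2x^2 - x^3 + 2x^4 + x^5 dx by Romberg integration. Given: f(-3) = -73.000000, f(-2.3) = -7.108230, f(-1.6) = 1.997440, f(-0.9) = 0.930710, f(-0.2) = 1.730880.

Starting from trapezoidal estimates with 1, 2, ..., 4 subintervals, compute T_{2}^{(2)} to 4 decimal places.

-20.9252

T_{0}^{(0)} (trapezoid, 1 panel, h=2.8000): -99.776768
T_{1}^{(0)} (trapezoid, 2 panels, h=1.4000): -47.091968
T_{2}^{(0)} (trapezoid, 4 panels, h=0.7000): -27.870248
T_{1}^{(1)} = -47.091968 + (-47.091968 − (-99.776768))/3 = -29.530368
T_{2}^{(1)} = -27.870248 + (-27.870248 − (-47.091968))/3 = -21.463008
T_{2}^{(2)} = -21.463008 + (-21.463008 − (-29.530368))/15 = -20.925184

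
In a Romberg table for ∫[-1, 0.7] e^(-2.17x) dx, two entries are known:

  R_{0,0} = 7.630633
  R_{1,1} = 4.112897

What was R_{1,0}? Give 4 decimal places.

From R_{1,1} = (4·R_{1,0} − R_{0,0})/3, solve for R_{1,0}:
4·R_{1,0} = 3·4.112897 + 7.630633 = 19.969324
R_{1,0} = 4.992331

4.9923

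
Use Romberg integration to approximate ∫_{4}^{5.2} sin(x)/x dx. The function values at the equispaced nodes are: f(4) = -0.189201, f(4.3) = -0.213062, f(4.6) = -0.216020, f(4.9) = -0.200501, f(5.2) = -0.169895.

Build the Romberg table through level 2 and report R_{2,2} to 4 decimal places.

-0.2445

R_{0,0} (trapezoid, 1 panel, h=1.2000): -0.215458
R_{1,0} (trapezoid, 2 panels, h=0.6000): -0.237341
R_{2,0} (trapezoid, 4 panels, h=0.3000): -0.242739
R_{1,1} = -0.237341 + (-0.237341 − (-0.215458))/3 = -0.244635
R_{2,1} = -0.242739 + (-0.242739 − (-0.237341))/3 = -0.244538
R_{2,2} = -0.244538 + (-0.244538 − (-0.244635))/15 = -0.244532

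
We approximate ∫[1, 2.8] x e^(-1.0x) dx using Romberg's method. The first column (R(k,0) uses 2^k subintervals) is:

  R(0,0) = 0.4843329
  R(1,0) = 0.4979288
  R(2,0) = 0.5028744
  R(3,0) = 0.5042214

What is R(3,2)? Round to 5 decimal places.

0.50468

R(2,1) = (4·0.5028744 − 0.4979288) / 3 = 0.5045229
R(3,1) = (4·0.5042214 − 0.5028744) / 3 = 0.5046704
R(3,2) = 0.5046704 + (0.5046704 − 0.5045229)/15 = 0.5046802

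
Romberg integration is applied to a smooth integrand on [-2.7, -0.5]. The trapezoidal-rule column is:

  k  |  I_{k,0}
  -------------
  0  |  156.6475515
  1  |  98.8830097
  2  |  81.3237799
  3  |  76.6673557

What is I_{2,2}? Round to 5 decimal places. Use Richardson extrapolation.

75.19354

Richardson extrapolation on the trapezoidal column (denominator 4−1=3):
I_{1,1} = (4·98.8830097 − 156.6475515) / 3 = 79.6281624
I_{2,1} = 81.3237799 + (81.3237799 − 98.8830097)/3 = 75.4707033
I_{2,2} = (16·75.4707033 − 79.6281624) / 15 = 75.1935394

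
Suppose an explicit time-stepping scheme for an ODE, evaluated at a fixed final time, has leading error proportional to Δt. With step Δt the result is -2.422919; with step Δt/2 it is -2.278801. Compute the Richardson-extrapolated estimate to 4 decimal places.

-2.1347

Extrapolated value = (2·A(Δt/2) − A(Δt)) / (2 − 1)
= (2·(-2.278801) − (-2.422919)) / 1
= -2.134683 / 1 = -2.134683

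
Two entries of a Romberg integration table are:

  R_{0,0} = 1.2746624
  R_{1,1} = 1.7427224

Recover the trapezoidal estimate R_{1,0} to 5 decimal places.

From R_{1,1} = (4·R_{1,0} − R_{0,0})/3, solve for R_{1,0}:
4·R_{1,0} = 3·1.7427224 + 1.2746624 = 6.5028296
R_{1,0} = 1.6257074

1.62571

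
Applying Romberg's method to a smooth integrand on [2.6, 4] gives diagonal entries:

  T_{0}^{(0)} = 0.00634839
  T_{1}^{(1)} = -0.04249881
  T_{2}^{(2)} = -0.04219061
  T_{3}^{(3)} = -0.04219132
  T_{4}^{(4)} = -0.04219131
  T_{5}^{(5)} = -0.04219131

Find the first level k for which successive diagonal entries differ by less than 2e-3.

|T_{1}^{(1)} − T_{0}^{(0)}| = 0.04884720 ≥ 2e-3
|T_{2}^{(2)} − T_{1}^{(1)}| = 0.00030820 < 2e-3

k = 2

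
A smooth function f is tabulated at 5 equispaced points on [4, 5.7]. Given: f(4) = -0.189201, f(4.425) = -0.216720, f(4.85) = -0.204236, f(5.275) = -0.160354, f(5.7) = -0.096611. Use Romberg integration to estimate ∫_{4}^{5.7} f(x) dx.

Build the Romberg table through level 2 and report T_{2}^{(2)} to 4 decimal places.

-0.3120

T_{0}^{(0)} (trapezoid, 1 panel, h=1.7000): -0.242940
T_{1}^{(0)} (trapezoid, 2 panels, h=0.8500): -0.295071
T_{2}^{(0)} (trapezoid, 4 panels, h=0.4250): -0.307792
T_{1}^{(1)} = -0.295071 + (-0.295071 − (-0.242940))/3 = -0.312448
T_{2}^{(1)} = -0.307792 + (-0.307792 − (-0.295071))/3 = -0.312032
T_{2}^{(2)} = -0.312032 + (-0.312032 − (-0.312448))/15 = -0.312004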